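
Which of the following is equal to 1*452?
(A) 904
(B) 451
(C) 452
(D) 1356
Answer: C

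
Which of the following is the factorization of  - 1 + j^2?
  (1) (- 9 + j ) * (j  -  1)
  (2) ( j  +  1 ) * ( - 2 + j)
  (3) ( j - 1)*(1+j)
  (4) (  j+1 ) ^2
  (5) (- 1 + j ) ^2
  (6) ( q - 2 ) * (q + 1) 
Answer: 3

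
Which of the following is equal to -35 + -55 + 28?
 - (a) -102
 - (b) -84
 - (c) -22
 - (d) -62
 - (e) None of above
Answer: d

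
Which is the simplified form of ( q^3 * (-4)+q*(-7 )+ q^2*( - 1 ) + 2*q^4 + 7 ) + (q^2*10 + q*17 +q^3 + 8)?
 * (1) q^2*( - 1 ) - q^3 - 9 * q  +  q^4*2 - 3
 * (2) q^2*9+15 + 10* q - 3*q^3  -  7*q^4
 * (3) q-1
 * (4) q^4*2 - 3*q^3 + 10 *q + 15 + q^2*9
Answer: 4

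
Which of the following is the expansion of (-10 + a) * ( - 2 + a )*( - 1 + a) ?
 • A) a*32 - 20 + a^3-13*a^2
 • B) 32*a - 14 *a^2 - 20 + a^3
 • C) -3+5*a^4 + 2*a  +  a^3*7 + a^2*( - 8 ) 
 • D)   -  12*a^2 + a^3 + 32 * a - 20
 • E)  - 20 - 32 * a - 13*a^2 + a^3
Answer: A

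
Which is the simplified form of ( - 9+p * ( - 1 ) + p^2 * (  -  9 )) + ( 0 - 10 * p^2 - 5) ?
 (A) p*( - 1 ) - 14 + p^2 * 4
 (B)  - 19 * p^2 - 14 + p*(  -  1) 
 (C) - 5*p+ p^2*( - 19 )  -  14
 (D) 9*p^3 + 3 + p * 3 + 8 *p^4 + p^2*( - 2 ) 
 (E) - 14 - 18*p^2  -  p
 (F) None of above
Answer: B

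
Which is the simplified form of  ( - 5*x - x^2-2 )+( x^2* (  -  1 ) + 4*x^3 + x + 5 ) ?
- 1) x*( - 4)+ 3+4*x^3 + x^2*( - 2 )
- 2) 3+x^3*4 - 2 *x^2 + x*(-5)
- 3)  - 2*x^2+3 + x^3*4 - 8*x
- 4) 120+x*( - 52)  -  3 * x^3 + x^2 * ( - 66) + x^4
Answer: 1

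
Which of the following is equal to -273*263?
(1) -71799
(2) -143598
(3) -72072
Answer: 1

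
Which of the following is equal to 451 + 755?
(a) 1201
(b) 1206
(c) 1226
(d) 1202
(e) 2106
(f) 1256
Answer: b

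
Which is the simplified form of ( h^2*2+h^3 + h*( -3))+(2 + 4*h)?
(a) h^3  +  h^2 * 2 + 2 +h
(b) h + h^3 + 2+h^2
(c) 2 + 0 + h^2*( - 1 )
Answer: a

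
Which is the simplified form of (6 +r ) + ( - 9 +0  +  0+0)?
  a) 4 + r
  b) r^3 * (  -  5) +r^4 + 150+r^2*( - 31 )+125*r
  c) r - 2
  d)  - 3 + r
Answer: d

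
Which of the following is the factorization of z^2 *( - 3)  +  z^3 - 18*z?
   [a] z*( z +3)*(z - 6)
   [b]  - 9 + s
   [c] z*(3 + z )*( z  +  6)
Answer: a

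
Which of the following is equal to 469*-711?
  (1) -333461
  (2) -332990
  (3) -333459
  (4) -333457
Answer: 3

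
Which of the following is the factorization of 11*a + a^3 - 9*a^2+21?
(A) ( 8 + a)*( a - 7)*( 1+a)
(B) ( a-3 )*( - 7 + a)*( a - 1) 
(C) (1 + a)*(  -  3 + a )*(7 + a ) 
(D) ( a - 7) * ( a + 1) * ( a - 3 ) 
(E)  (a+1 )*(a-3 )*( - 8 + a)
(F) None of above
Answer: D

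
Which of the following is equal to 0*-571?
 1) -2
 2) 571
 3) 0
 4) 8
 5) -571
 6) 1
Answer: 3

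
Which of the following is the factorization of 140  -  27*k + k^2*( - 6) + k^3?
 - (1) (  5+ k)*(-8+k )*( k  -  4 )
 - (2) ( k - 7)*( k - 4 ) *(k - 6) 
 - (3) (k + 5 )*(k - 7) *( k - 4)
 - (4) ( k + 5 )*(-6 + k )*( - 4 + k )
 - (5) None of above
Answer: 3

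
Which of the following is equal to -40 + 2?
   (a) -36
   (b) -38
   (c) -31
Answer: b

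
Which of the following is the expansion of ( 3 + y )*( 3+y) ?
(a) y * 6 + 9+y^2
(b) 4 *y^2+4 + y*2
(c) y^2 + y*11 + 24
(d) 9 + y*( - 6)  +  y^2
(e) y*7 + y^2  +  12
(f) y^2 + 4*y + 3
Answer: a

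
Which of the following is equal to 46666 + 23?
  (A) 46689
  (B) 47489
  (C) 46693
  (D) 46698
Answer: A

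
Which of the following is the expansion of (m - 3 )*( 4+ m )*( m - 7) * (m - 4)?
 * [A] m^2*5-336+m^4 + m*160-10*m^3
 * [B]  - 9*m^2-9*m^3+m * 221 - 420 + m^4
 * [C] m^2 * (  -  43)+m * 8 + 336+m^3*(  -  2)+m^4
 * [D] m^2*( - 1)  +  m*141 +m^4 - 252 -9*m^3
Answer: A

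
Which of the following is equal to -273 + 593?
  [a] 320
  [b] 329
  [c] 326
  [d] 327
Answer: a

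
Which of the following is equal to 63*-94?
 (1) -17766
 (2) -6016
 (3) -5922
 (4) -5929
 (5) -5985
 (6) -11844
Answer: 3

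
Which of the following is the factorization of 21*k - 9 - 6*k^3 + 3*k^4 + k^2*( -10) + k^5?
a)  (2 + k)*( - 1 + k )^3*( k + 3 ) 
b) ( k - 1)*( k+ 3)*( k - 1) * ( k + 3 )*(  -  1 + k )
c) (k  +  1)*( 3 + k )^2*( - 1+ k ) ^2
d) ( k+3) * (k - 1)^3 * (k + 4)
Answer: b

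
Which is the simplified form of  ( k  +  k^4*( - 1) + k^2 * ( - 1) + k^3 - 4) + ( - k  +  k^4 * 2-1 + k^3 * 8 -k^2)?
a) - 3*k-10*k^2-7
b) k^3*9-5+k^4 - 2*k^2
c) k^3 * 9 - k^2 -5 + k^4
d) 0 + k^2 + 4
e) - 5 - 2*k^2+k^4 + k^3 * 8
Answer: b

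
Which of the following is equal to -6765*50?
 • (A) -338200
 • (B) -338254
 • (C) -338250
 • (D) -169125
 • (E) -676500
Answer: C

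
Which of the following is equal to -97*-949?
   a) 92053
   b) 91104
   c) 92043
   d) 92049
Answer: a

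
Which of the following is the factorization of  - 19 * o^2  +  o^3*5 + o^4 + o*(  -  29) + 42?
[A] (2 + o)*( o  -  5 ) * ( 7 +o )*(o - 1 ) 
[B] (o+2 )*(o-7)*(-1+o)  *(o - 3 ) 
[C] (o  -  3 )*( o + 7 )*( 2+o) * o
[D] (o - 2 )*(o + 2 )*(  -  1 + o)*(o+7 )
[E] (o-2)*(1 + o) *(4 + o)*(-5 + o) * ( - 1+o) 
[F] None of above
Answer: F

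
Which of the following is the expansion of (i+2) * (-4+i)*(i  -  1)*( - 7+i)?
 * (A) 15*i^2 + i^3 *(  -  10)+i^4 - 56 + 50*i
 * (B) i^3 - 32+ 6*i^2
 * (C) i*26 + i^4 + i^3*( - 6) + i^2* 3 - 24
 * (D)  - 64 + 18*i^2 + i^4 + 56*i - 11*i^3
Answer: A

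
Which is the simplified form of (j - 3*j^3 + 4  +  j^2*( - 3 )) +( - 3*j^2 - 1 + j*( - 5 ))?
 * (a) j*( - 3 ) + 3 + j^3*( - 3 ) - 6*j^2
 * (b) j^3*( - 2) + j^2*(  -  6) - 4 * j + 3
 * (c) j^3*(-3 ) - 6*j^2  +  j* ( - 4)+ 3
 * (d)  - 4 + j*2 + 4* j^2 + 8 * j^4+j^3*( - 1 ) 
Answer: c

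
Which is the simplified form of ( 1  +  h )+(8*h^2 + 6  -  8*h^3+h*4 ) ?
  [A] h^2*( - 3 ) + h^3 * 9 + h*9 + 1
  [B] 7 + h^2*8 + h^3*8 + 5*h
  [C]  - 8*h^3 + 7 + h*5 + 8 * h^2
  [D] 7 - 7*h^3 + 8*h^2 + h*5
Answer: C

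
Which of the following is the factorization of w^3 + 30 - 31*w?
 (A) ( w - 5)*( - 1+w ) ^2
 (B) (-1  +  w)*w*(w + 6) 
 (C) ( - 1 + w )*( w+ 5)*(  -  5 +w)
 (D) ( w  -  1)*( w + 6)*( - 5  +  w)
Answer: D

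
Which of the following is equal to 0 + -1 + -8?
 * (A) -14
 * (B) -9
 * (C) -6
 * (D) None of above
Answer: B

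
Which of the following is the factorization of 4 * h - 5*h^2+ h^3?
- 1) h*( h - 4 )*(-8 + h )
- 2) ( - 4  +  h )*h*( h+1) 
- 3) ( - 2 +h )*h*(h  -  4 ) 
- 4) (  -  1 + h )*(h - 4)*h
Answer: 4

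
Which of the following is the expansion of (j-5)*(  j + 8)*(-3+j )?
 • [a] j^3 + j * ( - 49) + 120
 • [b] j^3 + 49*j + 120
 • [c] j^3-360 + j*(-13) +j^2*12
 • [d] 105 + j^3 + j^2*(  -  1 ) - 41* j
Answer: a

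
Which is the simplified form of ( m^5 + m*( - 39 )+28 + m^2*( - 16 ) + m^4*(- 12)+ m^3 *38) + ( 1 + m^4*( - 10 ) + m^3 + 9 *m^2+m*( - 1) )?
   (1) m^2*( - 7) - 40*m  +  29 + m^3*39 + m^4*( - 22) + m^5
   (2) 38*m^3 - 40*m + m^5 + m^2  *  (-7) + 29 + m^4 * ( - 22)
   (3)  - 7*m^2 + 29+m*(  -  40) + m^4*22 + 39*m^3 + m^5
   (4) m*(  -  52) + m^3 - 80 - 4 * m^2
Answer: 1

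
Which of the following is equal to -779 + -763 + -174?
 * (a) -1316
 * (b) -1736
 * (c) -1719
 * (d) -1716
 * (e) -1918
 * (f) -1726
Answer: d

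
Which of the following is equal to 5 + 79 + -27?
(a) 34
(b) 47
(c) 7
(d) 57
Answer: d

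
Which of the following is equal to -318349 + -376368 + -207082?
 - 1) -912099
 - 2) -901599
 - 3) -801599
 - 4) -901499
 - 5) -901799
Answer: 5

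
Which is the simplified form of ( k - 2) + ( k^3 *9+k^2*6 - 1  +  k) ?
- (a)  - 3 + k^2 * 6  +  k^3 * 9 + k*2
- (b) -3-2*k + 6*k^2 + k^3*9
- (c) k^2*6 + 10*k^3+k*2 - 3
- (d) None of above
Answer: a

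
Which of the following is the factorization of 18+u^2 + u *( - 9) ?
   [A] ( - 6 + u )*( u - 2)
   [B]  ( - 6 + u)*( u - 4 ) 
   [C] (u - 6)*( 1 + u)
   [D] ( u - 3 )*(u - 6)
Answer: D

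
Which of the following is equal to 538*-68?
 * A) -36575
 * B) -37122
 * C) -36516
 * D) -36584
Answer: D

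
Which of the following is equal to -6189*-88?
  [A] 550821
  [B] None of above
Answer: B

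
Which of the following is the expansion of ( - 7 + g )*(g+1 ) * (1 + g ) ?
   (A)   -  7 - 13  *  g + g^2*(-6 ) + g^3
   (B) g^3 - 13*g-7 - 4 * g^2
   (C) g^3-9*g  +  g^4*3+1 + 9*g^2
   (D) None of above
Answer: D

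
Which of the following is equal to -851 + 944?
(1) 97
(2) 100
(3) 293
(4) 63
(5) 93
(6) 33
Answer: 5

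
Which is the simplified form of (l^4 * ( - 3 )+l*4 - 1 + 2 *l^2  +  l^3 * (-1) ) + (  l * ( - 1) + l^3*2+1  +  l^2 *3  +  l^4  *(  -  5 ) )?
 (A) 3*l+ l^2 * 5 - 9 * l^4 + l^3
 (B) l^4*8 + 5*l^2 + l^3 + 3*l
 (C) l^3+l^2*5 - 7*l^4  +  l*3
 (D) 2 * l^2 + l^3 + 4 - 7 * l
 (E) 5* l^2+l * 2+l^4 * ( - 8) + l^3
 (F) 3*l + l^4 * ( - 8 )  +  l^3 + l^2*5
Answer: F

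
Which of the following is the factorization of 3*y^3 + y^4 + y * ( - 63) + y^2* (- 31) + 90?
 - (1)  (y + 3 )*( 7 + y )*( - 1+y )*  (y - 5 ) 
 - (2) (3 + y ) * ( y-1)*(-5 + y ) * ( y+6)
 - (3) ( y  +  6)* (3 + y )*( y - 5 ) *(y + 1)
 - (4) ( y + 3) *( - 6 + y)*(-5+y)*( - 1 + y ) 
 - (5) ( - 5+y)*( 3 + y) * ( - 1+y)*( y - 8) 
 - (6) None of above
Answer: 2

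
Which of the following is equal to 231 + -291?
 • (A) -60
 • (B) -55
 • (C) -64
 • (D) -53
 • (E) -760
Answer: A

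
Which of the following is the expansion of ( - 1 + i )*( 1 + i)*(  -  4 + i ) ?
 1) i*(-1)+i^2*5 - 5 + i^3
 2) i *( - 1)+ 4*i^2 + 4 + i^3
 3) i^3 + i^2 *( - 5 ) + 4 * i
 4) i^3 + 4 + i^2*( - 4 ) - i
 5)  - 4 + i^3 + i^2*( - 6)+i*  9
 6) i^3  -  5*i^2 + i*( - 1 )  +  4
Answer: 4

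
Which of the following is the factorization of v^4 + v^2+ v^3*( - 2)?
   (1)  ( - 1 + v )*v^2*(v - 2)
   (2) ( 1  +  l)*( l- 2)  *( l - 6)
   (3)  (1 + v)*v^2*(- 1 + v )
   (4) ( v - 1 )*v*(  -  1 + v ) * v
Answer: 4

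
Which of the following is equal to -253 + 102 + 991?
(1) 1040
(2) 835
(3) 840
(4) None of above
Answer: 3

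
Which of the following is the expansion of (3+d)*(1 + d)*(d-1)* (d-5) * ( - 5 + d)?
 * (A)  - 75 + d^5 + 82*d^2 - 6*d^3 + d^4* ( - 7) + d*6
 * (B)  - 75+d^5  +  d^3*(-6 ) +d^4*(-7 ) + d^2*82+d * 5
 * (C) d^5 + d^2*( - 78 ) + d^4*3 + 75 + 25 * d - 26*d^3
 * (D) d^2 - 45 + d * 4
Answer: B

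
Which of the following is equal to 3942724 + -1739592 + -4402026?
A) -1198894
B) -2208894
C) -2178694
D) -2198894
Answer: D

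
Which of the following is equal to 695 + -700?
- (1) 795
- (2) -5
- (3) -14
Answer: 2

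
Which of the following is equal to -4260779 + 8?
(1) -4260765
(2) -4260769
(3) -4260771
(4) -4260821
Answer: 3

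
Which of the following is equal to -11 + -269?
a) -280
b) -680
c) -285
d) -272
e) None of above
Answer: a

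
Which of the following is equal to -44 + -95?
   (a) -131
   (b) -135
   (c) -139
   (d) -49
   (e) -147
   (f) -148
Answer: c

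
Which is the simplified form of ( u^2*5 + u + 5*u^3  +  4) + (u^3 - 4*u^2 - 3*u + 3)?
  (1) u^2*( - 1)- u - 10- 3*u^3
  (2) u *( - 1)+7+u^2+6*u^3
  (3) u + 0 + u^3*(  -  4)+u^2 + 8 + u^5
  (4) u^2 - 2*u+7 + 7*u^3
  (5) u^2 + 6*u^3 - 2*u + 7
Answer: 5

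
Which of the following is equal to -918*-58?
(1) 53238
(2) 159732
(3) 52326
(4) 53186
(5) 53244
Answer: 5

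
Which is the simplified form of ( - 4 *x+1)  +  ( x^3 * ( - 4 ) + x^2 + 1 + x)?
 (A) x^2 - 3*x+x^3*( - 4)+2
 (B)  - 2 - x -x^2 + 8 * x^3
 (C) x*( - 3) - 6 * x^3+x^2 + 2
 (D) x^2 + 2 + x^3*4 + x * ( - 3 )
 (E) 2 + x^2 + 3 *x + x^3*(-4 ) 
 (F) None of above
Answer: A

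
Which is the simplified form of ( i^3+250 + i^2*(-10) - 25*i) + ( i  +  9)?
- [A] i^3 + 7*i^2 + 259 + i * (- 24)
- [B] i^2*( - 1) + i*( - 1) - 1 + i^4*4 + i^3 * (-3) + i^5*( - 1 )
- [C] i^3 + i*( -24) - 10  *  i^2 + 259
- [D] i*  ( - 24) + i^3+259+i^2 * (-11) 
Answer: C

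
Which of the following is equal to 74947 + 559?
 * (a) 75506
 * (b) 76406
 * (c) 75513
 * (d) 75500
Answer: a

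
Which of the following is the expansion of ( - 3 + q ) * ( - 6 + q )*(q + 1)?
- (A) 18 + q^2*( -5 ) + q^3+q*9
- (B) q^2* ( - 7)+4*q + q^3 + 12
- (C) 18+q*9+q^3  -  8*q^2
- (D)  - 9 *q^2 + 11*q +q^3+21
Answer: C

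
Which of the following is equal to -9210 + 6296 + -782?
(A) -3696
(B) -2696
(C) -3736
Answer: A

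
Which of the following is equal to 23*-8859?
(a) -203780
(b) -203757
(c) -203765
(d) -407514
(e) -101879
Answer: b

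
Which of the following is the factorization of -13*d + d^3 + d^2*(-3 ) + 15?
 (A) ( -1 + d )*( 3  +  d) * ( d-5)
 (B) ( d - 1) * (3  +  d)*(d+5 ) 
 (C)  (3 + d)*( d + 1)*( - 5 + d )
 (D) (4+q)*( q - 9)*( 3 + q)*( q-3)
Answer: A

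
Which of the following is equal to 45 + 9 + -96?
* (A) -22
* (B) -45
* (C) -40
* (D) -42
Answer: D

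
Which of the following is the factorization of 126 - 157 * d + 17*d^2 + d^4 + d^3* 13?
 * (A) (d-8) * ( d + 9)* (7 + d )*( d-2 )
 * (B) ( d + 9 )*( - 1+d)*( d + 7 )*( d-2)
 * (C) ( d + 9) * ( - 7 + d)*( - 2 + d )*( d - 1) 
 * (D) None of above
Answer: B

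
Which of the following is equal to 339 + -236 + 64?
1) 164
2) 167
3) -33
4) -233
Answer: 2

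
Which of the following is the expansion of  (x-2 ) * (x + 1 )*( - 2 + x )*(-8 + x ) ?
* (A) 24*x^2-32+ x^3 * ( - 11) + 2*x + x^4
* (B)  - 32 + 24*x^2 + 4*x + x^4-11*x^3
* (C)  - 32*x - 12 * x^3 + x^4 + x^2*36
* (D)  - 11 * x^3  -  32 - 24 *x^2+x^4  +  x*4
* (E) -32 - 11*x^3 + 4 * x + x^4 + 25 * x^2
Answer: B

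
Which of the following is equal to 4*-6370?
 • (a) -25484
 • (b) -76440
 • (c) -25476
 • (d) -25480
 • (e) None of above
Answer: d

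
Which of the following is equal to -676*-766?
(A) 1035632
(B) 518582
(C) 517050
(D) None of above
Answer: D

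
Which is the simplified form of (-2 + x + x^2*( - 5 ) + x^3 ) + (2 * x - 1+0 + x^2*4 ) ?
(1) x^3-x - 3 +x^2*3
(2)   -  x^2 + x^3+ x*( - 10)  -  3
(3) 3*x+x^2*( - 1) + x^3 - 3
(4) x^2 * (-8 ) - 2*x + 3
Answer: 3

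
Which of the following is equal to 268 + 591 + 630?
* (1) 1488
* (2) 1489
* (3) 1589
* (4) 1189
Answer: 2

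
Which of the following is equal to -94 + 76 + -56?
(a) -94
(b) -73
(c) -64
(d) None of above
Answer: d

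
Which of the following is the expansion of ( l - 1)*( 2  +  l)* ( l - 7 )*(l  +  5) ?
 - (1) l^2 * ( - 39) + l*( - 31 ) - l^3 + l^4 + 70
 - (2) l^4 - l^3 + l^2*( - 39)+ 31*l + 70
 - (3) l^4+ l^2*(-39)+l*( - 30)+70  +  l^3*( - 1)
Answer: 1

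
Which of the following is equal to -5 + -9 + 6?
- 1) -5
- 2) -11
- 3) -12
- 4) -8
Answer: 4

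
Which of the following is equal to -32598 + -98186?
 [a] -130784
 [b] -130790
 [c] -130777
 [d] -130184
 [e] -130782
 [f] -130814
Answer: a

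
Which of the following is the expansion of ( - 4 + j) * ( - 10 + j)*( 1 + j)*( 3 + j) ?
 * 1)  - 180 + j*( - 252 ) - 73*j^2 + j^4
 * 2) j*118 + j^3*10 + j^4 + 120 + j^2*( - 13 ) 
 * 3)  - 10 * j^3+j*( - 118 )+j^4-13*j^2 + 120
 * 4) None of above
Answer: 4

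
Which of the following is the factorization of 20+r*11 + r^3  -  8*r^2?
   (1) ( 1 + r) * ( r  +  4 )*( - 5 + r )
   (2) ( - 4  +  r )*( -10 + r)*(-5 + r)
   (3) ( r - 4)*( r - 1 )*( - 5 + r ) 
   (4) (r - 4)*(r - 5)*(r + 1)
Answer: 4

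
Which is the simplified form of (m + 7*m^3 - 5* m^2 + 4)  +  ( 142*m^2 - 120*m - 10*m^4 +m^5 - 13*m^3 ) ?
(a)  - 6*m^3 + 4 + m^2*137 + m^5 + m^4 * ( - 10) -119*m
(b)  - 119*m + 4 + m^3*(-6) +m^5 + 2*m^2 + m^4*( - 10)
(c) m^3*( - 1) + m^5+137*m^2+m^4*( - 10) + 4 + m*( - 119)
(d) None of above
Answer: a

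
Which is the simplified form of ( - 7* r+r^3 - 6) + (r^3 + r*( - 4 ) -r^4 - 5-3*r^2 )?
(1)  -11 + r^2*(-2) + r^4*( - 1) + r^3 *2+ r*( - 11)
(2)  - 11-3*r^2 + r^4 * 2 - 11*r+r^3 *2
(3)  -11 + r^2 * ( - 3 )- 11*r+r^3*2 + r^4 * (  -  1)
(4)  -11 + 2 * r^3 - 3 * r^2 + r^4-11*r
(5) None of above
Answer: 3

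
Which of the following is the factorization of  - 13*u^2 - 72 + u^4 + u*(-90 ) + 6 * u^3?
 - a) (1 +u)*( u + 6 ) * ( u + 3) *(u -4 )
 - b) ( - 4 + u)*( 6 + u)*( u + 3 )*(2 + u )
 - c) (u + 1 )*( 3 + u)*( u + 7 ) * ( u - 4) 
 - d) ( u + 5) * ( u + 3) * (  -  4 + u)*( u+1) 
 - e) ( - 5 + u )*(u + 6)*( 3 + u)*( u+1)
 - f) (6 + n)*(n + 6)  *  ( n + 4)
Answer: a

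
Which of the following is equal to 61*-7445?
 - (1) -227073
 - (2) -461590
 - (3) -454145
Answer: 3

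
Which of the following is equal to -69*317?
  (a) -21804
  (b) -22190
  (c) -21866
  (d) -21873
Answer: d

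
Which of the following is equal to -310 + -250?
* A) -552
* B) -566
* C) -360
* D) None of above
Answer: D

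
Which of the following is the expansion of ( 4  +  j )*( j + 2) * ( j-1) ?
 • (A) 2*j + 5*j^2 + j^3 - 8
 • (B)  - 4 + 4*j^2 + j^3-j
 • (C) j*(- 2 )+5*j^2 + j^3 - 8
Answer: A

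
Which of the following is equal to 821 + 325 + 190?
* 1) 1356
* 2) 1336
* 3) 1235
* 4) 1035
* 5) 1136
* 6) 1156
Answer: 2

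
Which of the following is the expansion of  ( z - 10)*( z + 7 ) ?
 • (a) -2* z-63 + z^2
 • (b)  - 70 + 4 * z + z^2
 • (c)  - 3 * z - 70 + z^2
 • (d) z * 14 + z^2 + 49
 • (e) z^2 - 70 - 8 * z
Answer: c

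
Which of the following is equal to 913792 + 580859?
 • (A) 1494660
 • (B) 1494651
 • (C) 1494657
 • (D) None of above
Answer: B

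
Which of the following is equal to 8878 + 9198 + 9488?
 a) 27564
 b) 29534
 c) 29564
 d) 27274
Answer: a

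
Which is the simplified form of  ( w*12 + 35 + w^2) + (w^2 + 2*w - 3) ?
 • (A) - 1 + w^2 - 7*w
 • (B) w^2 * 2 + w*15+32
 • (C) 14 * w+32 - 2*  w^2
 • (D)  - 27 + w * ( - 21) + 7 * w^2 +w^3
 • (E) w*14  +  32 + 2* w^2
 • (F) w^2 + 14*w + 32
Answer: E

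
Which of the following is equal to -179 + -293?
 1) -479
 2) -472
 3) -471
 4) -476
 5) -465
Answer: 2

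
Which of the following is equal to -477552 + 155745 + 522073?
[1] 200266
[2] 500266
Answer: 1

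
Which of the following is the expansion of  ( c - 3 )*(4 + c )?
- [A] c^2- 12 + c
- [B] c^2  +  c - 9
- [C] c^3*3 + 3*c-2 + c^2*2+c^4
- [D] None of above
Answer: A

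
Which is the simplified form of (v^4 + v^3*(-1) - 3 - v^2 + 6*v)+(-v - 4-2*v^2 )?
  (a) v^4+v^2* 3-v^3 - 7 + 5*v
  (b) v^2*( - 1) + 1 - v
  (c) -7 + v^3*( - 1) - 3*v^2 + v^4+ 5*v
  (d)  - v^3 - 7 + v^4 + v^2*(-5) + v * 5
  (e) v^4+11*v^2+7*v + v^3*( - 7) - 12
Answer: c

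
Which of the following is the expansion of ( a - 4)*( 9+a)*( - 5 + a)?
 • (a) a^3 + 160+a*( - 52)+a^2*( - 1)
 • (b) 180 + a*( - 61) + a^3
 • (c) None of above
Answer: b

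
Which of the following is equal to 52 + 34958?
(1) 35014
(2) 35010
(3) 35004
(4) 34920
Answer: 2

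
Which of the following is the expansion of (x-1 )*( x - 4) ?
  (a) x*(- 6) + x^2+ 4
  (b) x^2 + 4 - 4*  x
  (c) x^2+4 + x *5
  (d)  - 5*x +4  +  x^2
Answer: d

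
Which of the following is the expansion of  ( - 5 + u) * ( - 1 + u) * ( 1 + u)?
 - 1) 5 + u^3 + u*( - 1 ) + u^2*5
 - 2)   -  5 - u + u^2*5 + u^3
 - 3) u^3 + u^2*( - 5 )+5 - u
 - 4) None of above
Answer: 3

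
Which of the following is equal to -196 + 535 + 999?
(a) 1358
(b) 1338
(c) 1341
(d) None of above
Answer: b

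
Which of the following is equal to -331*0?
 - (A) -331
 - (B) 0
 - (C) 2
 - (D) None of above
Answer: B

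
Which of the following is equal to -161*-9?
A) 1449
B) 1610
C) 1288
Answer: A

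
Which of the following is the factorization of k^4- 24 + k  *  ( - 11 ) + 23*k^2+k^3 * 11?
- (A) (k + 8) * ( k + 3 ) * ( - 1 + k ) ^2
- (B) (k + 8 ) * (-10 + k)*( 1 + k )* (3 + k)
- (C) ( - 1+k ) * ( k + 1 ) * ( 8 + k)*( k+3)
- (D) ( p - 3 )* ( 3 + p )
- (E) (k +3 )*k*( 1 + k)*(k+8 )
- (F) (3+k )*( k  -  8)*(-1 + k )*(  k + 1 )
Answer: C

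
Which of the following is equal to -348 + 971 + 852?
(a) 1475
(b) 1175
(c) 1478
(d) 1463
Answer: a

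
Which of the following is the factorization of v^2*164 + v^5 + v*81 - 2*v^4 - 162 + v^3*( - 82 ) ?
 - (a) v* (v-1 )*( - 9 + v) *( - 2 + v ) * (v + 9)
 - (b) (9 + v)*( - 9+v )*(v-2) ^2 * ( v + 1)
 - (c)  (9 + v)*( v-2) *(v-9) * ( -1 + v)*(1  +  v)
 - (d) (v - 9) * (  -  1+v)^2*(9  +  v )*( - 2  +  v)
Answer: c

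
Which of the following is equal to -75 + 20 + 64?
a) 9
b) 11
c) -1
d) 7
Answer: a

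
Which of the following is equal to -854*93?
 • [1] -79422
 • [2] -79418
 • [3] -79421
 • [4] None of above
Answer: 1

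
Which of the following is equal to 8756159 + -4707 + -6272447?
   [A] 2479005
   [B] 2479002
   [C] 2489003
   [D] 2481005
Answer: A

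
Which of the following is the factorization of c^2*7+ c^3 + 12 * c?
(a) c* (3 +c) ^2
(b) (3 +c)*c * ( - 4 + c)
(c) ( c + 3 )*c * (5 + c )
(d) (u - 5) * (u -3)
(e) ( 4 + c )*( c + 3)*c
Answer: e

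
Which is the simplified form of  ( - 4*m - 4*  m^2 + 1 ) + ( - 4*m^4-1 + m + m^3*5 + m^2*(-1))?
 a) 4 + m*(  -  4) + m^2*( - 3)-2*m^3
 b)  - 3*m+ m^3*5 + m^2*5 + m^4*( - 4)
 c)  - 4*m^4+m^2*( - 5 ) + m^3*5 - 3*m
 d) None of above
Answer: c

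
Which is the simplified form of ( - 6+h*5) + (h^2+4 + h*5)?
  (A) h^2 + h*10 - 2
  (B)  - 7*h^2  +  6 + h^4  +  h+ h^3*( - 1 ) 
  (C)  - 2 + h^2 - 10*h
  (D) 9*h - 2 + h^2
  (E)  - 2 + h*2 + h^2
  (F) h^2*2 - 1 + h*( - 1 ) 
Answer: A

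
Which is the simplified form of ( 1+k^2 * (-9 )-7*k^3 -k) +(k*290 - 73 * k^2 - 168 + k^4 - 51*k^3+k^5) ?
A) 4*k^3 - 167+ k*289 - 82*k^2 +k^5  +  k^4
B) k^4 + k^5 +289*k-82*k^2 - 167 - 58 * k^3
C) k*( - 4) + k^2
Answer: B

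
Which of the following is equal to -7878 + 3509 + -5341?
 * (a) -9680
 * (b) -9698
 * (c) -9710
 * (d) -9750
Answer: c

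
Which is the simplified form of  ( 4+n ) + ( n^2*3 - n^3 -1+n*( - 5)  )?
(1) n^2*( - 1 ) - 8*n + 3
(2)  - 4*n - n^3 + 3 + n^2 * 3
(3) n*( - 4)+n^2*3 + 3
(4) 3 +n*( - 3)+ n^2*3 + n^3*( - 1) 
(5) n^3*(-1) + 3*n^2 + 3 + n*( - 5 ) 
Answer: 2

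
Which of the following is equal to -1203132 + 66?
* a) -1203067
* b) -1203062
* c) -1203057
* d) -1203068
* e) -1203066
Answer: e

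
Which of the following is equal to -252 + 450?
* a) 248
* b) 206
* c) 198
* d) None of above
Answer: c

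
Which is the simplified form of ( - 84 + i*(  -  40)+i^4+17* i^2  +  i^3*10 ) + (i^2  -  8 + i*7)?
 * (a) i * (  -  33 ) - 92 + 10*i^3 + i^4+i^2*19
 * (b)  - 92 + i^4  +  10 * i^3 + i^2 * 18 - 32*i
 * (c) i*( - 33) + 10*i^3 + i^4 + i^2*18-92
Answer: c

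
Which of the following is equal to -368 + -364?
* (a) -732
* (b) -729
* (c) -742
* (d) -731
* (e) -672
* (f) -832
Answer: a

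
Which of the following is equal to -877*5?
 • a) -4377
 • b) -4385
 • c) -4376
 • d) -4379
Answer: b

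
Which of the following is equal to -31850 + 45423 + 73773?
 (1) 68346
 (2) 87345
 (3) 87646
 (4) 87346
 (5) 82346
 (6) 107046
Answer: 4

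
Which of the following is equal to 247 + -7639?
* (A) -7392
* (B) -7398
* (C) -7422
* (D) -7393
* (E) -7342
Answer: A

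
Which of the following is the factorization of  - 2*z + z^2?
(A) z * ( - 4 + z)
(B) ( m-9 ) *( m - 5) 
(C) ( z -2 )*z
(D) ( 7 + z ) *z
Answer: C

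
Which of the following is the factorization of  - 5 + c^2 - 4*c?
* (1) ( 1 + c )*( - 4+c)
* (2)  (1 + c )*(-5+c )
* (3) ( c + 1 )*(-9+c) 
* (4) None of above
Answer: 2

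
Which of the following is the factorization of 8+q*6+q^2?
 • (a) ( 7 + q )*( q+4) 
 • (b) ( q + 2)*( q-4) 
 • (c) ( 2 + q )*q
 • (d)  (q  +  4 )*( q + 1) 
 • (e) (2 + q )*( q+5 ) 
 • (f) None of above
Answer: f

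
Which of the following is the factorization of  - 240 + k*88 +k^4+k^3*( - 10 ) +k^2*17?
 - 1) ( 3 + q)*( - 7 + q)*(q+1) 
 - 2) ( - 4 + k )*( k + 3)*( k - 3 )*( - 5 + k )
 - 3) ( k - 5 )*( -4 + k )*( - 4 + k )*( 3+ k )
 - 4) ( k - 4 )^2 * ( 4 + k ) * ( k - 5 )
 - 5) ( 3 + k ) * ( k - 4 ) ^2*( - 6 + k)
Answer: 3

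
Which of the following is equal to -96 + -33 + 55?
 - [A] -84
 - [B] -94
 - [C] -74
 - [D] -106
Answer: C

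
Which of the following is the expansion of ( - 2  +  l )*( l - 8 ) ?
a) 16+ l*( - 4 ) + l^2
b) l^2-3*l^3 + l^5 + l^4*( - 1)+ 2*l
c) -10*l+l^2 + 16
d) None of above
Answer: c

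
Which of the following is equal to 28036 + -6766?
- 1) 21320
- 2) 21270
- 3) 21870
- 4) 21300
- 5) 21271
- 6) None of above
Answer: 2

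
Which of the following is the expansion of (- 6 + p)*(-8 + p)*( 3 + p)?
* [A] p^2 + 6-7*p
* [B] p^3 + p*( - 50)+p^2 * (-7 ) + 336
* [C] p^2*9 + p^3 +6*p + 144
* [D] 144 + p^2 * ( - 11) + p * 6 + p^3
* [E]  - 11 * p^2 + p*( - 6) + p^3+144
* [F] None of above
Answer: D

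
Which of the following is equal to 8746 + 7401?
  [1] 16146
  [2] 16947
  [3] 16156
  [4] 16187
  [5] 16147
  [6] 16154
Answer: 5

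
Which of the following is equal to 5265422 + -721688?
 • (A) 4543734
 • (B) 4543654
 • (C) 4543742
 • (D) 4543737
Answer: A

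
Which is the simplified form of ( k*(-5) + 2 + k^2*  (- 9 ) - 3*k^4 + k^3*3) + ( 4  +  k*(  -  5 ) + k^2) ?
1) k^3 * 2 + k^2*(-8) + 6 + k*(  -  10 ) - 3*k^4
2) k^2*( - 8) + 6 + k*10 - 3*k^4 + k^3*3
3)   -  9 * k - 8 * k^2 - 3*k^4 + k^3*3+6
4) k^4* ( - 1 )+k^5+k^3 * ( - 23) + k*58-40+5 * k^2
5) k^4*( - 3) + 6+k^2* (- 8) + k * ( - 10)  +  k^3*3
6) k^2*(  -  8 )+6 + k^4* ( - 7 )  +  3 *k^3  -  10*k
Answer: 5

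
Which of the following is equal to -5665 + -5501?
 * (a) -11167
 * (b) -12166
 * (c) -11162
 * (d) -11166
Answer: d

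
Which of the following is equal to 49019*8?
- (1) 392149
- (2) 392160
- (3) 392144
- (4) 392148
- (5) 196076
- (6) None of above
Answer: 6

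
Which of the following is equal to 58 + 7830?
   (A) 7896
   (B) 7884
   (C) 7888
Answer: C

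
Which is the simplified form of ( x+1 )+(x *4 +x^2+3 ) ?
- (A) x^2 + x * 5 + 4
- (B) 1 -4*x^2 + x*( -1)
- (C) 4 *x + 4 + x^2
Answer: A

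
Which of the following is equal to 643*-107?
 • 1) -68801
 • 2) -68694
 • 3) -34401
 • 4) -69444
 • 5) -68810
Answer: 1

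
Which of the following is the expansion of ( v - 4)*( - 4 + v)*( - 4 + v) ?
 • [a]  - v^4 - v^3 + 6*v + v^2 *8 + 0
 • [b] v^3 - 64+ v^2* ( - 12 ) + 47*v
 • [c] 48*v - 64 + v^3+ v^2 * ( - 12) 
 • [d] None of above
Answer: c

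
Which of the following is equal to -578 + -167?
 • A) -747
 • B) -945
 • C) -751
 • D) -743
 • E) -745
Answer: E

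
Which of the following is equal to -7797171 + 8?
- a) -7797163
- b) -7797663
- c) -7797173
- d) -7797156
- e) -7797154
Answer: a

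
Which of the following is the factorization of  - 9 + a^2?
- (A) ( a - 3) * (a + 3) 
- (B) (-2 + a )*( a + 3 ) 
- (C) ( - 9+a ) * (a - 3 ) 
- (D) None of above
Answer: A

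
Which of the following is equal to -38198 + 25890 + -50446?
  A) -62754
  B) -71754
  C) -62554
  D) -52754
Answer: A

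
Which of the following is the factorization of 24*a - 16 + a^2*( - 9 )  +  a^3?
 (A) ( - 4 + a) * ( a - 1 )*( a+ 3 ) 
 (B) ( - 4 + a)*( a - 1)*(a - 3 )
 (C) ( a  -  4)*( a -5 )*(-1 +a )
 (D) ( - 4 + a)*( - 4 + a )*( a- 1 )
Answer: D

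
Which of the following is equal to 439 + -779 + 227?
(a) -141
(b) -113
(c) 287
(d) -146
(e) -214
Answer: b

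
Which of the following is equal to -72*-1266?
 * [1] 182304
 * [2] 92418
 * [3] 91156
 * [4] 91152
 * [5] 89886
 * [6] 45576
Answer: 4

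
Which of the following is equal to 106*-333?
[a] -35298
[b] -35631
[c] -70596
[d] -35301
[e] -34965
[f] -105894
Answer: a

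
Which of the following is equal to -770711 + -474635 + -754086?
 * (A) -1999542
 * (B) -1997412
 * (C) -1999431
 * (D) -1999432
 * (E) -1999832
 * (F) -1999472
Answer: D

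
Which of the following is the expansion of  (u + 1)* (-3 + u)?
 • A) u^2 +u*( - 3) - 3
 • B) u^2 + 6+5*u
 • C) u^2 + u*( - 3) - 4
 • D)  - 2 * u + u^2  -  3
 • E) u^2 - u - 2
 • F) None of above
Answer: D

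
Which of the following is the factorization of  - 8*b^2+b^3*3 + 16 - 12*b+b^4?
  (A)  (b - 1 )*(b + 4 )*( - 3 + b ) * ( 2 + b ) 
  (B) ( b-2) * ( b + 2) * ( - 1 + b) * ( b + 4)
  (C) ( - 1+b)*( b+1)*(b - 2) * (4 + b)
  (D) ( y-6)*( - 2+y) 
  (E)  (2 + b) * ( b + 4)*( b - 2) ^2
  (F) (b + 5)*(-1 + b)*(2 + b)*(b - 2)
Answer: B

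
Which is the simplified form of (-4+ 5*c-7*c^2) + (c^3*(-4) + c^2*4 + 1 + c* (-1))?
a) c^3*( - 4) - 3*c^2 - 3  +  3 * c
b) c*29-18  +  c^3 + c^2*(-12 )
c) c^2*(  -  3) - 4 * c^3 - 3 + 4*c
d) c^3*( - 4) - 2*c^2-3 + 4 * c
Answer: c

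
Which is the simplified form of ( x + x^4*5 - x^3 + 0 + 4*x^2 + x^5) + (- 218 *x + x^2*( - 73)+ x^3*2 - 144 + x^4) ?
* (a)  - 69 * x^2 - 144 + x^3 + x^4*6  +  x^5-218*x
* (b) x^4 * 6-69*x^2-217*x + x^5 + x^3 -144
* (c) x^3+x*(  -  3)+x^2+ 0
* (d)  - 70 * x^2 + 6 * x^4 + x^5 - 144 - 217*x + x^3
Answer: b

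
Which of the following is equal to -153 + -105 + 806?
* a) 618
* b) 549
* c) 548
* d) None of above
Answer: c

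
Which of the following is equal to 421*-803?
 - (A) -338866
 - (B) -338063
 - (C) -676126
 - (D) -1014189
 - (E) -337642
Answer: B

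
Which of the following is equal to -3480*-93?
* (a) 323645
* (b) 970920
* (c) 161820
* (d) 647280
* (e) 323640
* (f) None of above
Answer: e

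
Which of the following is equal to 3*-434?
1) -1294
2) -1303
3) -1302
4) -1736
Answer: 3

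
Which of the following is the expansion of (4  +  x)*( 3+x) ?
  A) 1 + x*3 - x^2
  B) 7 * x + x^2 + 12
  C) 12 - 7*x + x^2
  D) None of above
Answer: B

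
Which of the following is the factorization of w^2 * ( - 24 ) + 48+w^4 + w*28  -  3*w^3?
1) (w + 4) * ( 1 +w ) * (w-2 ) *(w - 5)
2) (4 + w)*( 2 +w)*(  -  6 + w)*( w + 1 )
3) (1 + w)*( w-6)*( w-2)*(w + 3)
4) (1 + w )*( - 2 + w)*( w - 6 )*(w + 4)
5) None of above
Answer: 4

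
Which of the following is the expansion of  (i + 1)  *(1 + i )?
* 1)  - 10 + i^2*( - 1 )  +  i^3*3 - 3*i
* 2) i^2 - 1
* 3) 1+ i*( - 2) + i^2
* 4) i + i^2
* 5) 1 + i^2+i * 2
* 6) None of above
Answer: 5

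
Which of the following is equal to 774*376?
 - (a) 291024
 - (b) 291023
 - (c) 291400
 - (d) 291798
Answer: a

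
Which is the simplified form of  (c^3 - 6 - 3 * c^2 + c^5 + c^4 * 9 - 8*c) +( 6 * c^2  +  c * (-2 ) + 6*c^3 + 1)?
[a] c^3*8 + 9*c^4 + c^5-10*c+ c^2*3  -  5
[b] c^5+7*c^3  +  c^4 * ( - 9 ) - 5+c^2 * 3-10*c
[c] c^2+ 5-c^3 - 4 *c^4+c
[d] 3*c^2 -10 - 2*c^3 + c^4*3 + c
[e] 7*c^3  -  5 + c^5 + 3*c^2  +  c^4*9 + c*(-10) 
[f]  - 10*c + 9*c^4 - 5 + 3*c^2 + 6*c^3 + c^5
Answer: e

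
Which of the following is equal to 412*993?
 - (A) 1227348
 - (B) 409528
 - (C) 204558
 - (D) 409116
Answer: D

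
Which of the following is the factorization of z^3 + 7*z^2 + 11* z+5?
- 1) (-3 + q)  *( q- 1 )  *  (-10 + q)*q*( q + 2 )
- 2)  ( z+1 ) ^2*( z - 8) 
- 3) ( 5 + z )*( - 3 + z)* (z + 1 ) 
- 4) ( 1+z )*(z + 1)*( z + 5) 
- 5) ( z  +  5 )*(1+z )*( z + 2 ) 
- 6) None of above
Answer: 4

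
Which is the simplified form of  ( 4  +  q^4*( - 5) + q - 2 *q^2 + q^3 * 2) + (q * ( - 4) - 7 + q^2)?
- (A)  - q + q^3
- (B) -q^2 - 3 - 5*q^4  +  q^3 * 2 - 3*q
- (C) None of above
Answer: B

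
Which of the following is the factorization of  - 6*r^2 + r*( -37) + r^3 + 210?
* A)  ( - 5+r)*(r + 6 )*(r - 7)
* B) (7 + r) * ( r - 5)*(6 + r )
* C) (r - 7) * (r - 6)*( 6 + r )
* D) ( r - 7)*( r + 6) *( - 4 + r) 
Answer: A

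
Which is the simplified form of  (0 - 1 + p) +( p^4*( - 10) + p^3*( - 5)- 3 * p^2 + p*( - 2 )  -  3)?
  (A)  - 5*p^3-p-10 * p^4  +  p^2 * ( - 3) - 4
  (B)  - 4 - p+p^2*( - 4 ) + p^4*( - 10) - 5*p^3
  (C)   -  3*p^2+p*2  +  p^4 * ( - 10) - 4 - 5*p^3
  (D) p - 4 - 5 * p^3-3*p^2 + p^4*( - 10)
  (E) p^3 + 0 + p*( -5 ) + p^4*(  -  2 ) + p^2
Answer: A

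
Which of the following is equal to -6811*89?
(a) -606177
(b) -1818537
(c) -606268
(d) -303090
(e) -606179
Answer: e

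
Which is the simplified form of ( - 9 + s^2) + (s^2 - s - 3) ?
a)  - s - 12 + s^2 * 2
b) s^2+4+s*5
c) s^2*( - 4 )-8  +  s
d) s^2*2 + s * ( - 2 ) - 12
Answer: a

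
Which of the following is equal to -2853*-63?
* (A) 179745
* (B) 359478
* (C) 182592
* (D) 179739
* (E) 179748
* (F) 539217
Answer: D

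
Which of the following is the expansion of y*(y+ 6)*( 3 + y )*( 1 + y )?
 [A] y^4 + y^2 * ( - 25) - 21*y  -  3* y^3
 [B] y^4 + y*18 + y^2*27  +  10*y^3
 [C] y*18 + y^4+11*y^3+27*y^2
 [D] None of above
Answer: B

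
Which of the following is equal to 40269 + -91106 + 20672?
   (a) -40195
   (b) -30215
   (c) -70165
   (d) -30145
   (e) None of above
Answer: e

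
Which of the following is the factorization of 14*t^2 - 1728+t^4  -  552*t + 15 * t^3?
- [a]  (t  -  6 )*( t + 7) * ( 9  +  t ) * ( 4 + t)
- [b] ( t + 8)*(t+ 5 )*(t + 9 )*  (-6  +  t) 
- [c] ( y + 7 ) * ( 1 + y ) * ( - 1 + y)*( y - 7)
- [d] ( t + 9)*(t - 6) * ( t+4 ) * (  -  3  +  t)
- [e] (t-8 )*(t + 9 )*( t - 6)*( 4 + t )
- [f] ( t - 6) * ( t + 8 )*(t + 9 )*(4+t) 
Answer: f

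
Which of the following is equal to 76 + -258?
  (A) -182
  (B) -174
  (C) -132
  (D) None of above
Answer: A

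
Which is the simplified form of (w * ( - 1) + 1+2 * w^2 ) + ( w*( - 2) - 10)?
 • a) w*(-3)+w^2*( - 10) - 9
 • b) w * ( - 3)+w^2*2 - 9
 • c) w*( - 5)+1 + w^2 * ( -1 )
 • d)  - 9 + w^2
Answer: b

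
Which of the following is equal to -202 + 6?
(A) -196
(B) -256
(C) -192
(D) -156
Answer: A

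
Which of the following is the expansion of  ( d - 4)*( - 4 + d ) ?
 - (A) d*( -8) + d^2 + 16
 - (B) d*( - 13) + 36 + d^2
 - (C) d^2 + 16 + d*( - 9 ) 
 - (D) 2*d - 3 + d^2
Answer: A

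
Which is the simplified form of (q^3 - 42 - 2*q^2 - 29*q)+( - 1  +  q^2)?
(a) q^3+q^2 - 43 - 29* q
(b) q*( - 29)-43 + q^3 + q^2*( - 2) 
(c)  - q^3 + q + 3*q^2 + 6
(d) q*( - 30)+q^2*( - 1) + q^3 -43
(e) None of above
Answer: e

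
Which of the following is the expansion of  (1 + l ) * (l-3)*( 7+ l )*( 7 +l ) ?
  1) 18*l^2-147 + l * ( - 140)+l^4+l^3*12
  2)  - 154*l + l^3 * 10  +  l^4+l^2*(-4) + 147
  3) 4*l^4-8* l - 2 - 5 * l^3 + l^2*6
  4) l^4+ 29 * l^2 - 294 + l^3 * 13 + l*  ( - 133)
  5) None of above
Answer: 1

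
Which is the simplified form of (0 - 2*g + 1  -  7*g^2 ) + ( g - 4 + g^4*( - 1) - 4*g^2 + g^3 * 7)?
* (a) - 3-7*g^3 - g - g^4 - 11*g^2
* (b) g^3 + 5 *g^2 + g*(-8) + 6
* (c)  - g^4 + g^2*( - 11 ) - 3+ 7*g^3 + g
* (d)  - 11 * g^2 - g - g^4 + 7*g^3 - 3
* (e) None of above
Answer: d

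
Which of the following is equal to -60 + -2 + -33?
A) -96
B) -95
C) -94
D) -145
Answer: B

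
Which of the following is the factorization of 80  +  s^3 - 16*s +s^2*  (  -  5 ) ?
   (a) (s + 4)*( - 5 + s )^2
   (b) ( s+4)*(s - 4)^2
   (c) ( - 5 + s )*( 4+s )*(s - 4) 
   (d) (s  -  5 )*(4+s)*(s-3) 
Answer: c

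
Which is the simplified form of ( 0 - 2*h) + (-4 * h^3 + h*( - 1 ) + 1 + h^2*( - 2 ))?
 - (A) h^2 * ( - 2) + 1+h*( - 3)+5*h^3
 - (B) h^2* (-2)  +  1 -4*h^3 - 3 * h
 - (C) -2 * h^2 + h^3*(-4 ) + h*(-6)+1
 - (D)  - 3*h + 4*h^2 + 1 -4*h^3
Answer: B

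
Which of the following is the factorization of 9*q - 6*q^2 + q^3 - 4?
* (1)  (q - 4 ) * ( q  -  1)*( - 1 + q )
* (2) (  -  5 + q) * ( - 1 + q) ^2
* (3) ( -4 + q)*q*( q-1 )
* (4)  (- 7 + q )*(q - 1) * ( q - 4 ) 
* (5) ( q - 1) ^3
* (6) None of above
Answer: 1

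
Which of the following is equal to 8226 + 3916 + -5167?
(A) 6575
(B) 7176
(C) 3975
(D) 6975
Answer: D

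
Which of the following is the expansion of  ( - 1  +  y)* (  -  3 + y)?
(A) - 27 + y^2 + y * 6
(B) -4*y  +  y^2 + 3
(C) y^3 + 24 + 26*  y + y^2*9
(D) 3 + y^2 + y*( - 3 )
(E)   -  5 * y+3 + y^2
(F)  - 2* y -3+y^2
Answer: B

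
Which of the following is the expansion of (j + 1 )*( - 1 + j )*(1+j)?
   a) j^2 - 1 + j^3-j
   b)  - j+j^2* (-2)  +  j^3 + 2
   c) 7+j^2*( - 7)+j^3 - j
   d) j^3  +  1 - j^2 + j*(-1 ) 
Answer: a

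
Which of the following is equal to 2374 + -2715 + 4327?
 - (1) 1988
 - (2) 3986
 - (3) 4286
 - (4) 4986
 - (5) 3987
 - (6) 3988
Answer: 2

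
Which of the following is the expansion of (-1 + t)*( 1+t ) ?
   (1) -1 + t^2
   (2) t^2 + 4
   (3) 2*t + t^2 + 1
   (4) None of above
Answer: 1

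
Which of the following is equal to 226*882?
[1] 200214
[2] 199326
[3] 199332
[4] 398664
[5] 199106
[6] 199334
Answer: 3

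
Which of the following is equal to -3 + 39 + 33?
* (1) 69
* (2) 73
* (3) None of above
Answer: 1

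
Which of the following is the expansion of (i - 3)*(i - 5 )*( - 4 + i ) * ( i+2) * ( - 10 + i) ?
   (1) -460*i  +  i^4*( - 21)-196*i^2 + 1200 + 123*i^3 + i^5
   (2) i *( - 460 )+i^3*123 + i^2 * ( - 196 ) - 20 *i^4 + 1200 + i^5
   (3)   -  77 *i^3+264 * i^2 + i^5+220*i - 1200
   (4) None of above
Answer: 2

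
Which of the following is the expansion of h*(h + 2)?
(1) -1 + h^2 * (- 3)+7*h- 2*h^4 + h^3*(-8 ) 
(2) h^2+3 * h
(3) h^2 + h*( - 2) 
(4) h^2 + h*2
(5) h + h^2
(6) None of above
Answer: 4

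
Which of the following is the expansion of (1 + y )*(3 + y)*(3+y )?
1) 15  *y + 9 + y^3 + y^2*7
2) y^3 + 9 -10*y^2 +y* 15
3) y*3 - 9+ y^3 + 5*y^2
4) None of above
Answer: 1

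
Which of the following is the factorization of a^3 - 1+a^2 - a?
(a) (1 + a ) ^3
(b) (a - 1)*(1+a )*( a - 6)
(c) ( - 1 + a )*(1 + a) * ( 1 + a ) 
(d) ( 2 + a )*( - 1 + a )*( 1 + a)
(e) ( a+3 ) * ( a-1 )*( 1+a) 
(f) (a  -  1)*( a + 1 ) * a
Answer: c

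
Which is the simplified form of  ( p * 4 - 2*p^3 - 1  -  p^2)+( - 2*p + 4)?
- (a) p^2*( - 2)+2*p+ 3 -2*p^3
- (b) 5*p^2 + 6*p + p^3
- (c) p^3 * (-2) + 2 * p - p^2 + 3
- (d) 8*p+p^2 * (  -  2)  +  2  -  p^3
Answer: c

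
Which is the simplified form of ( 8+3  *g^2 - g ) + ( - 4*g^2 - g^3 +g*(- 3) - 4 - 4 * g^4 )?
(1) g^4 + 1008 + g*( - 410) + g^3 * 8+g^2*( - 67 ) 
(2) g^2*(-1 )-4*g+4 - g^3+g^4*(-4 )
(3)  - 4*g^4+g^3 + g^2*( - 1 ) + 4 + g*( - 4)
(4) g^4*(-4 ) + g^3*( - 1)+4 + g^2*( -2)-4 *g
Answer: 2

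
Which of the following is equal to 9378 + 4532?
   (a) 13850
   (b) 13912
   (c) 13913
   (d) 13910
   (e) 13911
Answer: d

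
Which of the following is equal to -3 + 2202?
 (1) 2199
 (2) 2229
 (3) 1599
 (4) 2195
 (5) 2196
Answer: 1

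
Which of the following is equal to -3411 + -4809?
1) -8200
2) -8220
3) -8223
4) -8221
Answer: 2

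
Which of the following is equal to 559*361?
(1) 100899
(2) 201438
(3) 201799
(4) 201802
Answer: 3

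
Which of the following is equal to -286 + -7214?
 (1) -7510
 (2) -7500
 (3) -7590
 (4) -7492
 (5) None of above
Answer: 2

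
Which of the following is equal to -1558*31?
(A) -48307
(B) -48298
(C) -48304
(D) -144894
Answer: B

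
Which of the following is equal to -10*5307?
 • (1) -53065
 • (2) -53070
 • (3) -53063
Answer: 2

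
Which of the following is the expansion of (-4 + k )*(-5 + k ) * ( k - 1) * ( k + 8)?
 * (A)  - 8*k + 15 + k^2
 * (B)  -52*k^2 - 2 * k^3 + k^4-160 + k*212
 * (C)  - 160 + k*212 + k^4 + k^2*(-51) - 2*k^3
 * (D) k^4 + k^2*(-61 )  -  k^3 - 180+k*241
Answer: C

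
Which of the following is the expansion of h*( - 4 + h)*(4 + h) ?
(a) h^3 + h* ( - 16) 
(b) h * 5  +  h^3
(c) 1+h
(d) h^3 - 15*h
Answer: a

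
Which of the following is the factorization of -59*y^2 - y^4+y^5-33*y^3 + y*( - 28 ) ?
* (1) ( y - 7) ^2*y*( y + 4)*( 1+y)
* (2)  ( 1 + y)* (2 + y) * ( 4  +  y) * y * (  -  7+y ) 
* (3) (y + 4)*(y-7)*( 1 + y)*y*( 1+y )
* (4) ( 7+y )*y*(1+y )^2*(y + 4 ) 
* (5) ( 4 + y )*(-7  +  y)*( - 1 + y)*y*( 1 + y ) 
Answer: 3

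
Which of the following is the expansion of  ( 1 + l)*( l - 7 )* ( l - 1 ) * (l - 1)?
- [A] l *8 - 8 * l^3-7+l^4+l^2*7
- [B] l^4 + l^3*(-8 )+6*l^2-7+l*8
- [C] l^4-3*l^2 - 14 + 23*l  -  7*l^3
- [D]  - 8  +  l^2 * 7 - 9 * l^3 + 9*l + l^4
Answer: B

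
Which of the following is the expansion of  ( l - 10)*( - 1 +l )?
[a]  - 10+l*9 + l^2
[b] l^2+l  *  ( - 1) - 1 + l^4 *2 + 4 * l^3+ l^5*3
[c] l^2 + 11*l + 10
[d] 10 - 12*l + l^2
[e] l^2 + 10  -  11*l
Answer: e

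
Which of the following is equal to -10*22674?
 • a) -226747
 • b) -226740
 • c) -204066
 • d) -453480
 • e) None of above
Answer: b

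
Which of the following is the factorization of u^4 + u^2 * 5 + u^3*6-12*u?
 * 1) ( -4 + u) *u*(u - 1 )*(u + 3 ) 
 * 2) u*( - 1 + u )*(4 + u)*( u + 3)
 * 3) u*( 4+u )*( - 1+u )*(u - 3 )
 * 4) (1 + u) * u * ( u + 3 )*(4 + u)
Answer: 2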